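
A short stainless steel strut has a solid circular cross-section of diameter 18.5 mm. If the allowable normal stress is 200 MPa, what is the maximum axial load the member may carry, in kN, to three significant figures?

A = 268.8 mm².
P_max = σ_allow · A = 200 · 268.8 = 53760 N = 53.76 kN.

53.8 kN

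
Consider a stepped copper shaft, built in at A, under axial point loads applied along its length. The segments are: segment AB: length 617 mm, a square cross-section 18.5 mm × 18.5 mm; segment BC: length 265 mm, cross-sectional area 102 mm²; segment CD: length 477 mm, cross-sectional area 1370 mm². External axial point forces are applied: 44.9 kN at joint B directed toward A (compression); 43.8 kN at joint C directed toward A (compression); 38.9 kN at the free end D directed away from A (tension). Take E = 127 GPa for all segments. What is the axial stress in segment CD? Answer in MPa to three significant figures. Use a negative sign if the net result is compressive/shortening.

Internal axial forces (sectioning from the free end, tension +): N_CD = 38.9 kN, N_BC = -4.9 kN, N_AB = -49.8 kN.
σ_CD = N_CD/A_CD = 38900/1370 = 28.39 MPa.

28.4 MPa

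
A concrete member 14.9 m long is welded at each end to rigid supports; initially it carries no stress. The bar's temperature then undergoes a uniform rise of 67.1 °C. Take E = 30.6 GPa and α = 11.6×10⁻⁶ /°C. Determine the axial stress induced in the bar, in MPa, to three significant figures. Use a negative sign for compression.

-23.8 MPa

Free thermal expansion αLΔT = 11.6e-6 · 14900 · 67.1 = 11.6 mm.
The walls impose strain ε = −(11.6)/14900 = -7.7836e-04; σ = Eε = 30600 · -7.7836e-04 = -23.82 MPa.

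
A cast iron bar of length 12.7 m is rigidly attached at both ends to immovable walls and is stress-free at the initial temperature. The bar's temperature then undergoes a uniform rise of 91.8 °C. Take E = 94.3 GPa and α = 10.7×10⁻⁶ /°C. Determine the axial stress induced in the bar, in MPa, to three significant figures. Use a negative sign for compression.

-92.6 MPa

Free thermal expansion αLΔT = 10.7e-6 · 12700 · 91.8 = 12.47 mm.
The walls impose strain ε = −(12.47)/12700 = -9.8226e-04; σ = Eε = 94300 · -9.8226e-04 = -92.63 MPa.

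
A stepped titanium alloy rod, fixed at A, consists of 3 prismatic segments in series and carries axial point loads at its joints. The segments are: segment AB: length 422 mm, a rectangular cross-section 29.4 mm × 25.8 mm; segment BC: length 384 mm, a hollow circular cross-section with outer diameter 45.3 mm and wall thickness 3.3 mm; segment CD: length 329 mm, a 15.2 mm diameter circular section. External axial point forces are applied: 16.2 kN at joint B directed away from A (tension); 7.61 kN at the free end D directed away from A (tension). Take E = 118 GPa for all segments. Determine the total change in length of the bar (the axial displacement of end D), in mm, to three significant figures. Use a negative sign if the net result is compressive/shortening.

0.286 mm

Internal axial forces (sectioning from the free end, tension +): N_CD = 7.61 kN, N_BC = 7.61 kN, N_AB = 23.81 kN.
A_AB = 758.5 mm².
A_BC = 435.4 mm².
A_CD = 181.5 mm².
δ_AB = 23810·422/(758.5·118000) = 0.1123 mm
δ_BC = 7610·384/(435.4·118000) = 0.05687 mm
δ_CD = 7610·329/(181.5·118000) = 0.1169 mm
δ = Σδ_i = 0.2861 mm.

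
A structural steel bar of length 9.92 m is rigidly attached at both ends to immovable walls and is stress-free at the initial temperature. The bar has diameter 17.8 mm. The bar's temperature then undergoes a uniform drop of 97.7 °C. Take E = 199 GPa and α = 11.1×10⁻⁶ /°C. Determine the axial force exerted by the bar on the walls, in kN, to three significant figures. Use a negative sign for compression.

Free thermal expansion αLΔT = 11.1e-6 · 9920 · -97.7 = -10.76 mm.
The walls impose strain ε = −(-10.76)/9920 = 1.0845e-03; σ = Eε = 199000 · 1.0845e-03 = 215.8 MPa.
Wall reaction R = σ·A = 215.8·248.8 = 53700 N = 53.7 kN.

53.7 kN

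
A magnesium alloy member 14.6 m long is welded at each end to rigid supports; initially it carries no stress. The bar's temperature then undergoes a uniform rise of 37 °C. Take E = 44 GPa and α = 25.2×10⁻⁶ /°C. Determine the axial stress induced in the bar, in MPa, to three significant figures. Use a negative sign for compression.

Free thermal expansion αLΔT = 25.2e-6 · 14600 · 37 = 13.61 mm.
The walls impose strain ε = −(13.61)/14600 = -9.3240e-04; σ = Eε = 44000 · -9.3240e-04 = -41.03 MPa.

-41.0 MPa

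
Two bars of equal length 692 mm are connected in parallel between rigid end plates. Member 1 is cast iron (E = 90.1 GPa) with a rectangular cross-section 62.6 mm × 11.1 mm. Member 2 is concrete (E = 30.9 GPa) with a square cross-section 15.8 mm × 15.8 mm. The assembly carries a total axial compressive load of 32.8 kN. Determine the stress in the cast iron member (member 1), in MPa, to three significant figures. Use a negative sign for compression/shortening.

-42.0 MPa

A_1 = 694.9 mm².
A_2 = 249.6 mm².
Equal strain + equilibrium ⇒ each member carries load in proportion to AE: A₁E₁ = 62610000 N, A₂E₂ = 7714000 N, ΣAE = 70320000 N.
σ₁ = P·E₁/ΣAE = -32800·90100/70320000 = -42.03 MPa.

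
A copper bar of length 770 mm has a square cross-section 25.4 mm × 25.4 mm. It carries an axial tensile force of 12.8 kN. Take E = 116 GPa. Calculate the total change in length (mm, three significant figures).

0.132 mm

A = 645.2 mm².
δ_mech = NL/(AE) = 12800·770/(645.2·116000) = 0.1317 mm.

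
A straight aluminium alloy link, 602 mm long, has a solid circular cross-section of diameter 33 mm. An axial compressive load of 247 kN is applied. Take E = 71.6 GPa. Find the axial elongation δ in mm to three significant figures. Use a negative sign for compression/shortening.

A = 855.3 mm².
δ_mech = NL/(AE) = -247000·602/(855.3·71600) = -2.428 mm.

-2.43 mm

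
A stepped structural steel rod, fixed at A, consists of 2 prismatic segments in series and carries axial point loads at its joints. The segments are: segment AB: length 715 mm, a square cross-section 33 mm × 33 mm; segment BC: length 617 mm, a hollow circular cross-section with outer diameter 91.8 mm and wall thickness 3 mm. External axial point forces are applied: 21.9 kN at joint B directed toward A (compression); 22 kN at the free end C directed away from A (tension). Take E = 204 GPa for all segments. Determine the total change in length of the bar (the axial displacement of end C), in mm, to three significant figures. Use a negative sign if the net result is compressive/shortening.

0.0798 mm

Internal axial forces (sectioning from the free end, tension +): N_BC = 22 kN, N_AB = 0.1 kN.
A_AB = 1089 mm².
A_BC = 836.9 mm².
δ_AB = 100·715/(1089·204000) = 0.0003218 mm
δ_BC = 22000·617/(836.9·204000) = 0.0795 mm
δ = Σδ_i = 0.07983 mm.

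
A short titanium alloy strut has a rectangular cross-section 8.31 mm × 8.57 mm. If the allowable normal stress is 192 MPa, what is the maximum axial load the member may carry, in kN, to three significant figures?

13.7 kN

A = 71.22 mm².
P_max = σ_allow · A = 192 · 71.22 = 13670 N = 13.67 kN.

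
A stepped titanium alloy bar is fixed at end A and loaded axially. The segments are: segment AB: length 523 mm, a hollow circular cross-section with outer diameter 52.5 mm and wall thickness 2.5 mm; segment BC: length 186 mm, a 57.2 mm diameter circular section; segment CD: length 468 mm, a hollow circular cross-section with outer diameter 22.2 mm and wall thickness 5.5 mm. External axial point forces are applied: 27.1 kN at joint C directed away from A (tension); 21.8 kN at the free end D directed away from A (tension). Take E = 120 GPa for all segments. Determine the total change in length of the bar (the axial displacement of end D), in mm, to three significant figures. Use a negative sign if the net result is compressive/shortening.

Internal axial forces (sectioning from the free end, tension +): N_CD = 21.8 kN, N_BC = 48.9 kN, N_AB = 48.9 kN.
A_AB = 392.7 mm².
A_BC = 2570 mm².
A_CD = 288.6 mm².
δ_AB = 48900·523/(392.7·120000) = 0.5427 mm
δ_BC = 48900·186/(2570·120000) = 0.0295 mm
δ_CD = 21800·468/(288.6·120000) = 0.2946 mm
δ = Σδ_i = 0.8668 mm.

0.867 mm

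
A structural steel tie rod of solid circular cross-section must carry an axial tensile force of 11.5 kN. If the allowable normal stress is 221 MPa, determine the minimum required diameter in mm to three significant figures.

Required area A ≥ P/σ_allow = 11500/221 = 52.04 mm².
For a solid circular section, d ≥ √(4A/π) = 8.14 mm.

8.14 mm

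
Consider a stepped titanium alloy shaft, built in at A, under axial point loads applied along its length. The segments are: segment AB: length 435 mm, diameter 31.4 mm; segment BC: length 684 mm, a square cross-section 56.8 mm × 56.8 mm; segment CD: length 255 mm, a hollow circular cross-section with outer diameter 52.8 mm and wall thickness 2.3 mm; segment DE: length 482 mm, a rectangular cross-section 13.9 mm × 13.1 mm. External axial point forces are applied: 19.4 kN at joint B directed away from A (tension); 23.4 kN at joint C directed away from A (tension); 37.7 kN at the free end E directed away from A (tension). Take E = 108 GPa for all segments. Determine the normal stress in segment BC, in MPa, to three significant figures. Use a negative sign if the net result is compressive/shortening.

Internal axial forces (sectioning from the free end, tension +): N_DE = 37.7 kN, N_CD = 37.7 kN, N_BC = 61.1 kN, N_AB = 80.5 kN.
A_BC = 3226 mm².
σ_BC = N_BC/A_BC = 61100/3226 = 18.94 MPa.

18.9 MPa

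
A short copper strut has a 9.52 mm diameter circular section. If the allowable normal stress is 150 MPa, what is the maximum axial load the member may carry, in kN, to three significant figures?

10.7 kN

A = 71.18 mm².
P_max = σ_allow · A = 150 · 71.18 = 10680 N = 10.68 kN.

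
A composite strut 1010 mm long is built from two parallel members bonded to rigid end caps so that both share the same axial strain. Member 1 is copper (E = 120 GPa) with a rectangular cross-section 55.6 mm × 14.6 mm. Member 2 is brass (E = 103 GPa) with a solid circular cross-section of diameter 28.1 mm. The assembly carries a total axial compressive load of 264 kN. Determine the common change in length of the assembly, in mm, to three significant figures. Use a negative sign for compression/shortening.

A_1 = 811.8 mm².
A_2 = 620.2 mm².
Equal strain + equilibrium ⇒ each member carries load in proportion to AE: A₁E₁ = 97410000 N, A₂E₂ = 63880000 N, ΣAE = 161300000 N.
δ = PL/ΣAE = -264000·1010/161300000 = -1.653 mm.

-1.65 mm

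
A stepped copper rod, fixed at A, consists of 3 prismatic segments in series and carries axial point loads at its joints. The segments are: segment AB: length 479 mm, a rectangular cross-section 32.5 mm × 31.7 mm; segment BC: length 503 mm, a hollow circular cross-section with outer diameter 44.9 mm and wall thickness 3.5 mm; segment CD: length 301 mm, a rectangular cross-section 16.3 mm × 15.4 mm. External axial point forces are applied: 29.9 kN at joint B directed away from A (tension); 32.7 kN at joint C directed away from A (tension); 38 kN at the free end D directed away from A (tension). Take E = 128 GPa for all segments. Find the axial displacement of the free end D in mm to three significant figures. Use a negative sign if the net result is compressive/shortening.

Internal axial forces (sectioning from the free end, tension +): N_CD = 38 kN, N_BC = 70.7 kN, N_AB = 100.6 kN.
A_AB = 1030 mm².
A_BC = 455.2 mm².
A_CD = 251 mm².
δ_AB = 100600·479/(1030·128000) = 0.3654 mm
δ_BC = 70700·503/(455.2·128000) = 0.6103 mm
δ_CD = 38000·301/(251·128000) = 0.356 mm
δ = Σδ_i = 1.332 mm.

1.33 mm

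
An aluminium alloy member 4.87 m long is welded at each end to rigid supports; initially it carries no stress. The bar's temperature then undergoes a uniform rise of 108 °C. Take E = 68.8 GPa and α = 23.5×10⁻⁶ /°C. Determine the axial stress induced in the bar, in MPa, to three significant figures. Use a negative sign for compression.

Free thermal expansion αLΔT = 23.5e-6 · 4870 · 108 = 12.36 mm.
The walls impose strain ε = −(12.36)/4870 = -2.5380e-03; σ = Eε = 68800 · -2.5380e-03 = -174.6 MPa.

-175 MPa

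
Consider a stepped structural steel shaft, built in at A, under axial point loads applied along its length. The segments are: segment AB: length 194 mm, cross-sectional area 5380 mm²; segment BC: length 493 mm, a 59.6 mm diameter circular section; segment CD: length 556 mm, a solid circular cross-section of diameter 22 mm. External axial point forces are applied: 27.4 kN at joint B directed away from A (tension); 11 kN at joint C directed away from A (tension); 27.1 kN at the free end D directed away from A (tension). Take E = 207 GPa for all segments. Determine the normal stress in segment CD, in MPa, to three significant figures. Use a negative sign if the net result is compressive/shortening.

Internal axial forces (sectioning from the free end, tension +): N_CD = 27.1 kN, N_BC = 38.1 kN, N_AB = 65.5 kN.
A_CD = 380.1 mm².
σ_CD = N_CD/A_CD = 27100/380.1 = 71.29 MPa.

71.3 MPa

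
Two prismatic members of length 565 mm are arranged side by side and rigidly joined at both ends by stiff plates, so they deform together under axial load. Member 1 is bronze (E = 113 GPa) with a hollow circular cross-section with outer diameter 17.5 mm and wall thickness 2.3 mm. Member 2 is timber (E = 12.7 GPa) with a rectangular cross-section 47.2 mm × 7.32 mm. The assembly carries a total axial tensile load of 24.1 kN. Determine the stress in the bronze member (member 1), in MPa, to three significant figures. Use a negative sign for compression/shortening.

A_1 = 109.8 mm².
A_2 = 345.5 mm².
Equal strain + equilibrium ⇒ each member carries load in proportion to AE: A₁E₁ = 12410000 N, A₂E₂ = 4388000 N, ΣAE = 16800000 N.
σ₁ = P·E₁/ΣAE = 24100·113000/16800000 = 162.1 MPa.

162 MPa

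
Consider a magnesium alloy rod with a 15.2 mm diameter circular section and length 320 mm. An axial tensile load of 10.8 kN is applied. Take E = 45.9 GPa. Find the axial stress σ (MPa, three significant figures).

59.5 MPa

A = 181.5 mm².
σ = N/A = 10800/181.5 = 59.52 MPa.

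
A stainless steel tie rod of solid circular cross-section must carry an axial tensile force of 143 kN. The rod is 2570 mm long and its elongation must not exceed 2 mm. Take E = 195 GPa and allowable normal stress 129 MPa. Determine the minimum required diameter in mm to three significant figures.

37.6 mm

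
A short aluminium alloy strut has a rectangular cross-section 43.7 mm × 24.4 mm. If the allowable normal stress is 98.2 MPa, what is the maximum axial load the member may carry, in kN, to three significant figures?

A = 1066 mm².
P_max = σ_allow · A = 98.2 · 1066 = 104700 N = 104.7 kN.

105 kN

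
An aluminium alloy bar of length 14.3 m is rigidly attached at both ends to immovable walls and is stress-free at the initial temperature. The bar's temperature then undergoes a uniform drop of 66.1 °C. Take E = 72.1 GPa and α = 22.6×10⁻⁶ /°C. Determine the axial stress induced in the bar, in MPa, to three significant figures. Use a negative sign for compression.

108 MPa

Free thermal expansion αLΔT = 22.6e-6 · 14300 · -66.1 = -21.36 mm.
The walls impose strain ε = −(-21.36)/14300 = 1.4939e-03; σ = Eε = 72100 · 1.4939e-03 = 107.7 MPa.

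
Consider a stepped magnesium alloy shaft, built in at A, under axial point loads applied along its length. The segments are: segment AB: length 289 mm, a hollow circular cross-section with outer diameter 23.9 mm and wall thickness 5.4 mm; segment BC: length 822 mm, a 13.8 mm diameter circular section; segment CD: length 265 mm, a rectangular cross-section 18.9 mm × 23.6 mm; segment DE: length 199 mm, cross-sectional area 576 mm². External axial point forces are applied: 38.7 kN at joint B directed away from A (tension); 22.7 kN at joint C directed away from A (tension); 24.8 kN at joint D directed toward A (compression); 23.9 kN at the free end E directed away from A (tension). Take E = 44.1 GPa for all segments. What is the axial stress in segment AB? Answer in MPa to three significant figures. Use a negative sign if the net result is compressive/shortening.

Internal axial forces (sectioning from the free end, tension +): N_DE = 23.9 kN, N_CD = -0.9 kN, N_BC = 21.8 kN, N_AB = 60.5 kN.
A_AB = 313.8 mm².
σ_AB = N_AB/A_AB = 60500/313.8 = 192.8 MPa.

193 MPa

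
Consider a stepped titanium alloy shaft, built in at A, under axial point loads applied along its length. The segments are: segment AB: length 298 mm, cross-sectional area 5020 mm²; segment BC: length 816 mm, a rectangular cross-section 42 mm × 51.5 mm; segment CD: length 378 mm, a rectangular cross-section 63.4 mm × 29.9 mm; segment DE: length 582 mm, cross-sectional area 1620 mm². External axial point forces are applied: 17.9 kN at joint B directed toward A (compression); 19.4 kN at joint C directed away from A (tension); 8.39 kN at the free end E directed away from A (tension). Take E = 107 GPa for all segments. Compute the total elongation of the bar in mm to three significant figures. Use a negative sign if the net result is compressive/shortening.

Internal axial forces (sectioning from the free end, tension +): N_DE = 8.39 kN, N_CD = 8.39 kN, N_BC = 27.79 kN, N_AB = 9.89 kN.
A_BC = 2163 mm².
A_CD = 1896 mm².
δ_AB = 9890·298/(5020·107000) = 0.005487 mm
δ_BC = 27790·816/(2163·107000) = 0.09798 mm
δ_CD = 8390·378/(1896·107000) = 0.01564 mm
δ_DE = 8390·582/(1620·107000) = 0.02817 mm
δ = Σδ_i = 0.1473 mm.

0.147 mm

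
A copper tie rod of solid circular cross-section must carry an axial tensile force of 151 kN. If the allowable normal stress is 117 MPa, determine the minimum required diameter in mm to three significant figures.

Required area A ≥ P/σ_allow = 151000/117 = 1291 mm².
For a solid circular section, d ≥ √(4A/π) = 40.54 mm.

40.5 mm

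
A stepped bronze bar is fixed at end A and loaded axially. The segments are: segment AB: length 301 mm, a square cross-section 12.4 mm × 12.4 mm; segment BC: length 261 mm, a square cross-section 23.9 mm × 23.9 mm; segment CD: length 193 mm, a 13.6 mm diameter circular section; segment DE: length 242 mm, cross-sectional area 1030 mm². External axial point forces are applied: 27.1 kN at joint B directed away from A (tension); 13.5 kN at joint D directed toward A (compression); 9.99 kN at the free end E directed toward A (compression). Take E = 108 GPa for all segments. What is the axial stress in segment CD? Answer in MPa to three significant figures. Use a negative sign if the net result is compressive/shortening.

Internal axial forces (sectioning from the free end, tension +): N_DE = -9.99 kN, N_CD = -23.49 kN, N_BC = -23.49 kN, N_AB = 3.61 kN.
A_CD = 145.3 mm².
σ_CD = N_CD/A_CD = -23490/145.3 = -161.7 MPa.

-162 MPa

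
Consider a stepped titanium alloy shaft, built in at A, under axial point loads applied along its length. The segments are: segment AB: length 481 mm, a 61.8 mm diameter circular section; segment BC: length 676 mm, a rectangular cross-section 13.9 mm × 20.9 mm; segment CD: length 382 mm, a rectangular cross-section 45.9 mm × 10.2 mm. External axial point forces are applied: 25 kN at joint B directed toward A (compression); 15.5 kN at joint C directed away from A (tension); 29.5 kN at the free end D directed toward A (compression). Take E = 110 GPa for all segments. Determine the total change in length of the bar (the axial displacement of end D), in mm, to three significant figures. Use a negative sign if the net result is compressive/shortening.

Internal axial forces (sectioning from the free end, tension +): N_CD = -29.5 kN, N_BC = -14 kN, N_AB = -39 kN.
A_AB = 3000 mm².
A_BC = 290.5 mm².
A_CD = 468.2 mm².
δ_AB = -39000·481/(3000·110000) = -0.05685 mm
δ_BC = -14000·676/(290.5·110000) = -0.2962 mm
δ_CD = -29500·382/(468.2·110000) = -0.2188 mm
δ = Σδ_i = -0.5718 mm.

-0.572 mm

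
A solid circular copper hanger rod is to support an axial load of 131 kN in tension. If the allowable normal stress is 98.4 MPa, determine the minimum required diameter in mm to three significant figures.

41.2 mm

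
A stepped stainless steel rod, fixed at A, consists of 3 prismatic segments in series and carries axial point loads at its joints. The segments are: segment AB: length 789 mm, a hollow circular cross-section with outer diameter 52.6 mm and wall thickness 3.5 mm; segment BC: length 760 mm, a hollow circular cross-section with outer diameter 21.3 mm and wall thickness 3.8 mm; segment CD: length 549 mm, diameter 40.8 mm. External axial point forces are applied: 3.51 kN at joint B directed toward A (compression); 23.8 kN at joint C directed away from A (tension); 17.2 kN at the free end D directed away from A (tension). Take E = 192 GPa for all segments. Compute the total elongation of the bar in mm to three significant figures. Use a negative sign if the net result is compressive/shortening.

1.10 mm

Internal axial forces (sectioning from the free end, tension +): N_CD = 17.2 kN, N_BC = 41 kN, N_AB = 37.49 kN.
A_AB = 539.9 mm².
A_BC = 208.9 mm².
A_CD = 1307 mm².
δ_AB = 37490·789/(539.9·192000) = 0.2854 mm
δ_BC = 41000·760/(208.9·192000) = 0.7768 mm
δ_CD = 17200·549/(1307·192000) = 0.03762 mm
δ = Σδ_i = 1.1 mm.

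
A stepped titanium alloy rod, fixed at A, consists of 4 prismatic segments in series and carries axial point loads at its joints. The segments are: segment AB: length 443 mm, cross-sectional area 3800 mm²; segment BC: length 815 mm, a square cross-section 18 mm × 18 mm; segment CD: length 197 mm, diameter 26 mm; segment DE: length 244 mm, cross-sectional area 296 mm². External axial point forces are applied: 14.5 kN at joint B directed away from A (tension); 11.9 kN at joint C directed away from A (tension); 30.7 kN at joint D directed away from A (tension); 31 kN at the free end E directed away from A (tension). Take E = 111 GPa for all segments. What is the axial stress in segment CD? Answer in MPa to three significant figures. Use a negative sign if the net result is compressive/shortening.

Internal axial forces (sectioning from the free end, tension +): N_DE = 31 kN, N_CD = 61.7 kN, N_BC = 73.6 kN, N_AB = 88.1 kN.
A_CD = 530.9 mm².
σ_CD = N_CD/A_CD = 61700/530.9 = 116.2 MPa.

116 MPa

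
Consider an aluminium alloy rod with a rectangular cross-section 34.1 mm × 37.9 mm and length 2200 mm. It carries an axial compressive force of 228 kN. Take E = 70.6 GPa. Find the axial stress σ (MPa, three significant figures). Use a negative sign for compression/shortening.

A = 1292 mm².
σ = N/A = -228000/1292 = -176.4 MPa.

-176 MPa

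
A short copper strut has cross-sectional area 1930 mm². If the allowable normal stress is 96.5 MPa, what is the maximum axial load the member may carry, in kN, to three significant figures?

P_max = σ_allow · A = 96.5 · 1930 = 186200 N = 186.2 kN.

186 kN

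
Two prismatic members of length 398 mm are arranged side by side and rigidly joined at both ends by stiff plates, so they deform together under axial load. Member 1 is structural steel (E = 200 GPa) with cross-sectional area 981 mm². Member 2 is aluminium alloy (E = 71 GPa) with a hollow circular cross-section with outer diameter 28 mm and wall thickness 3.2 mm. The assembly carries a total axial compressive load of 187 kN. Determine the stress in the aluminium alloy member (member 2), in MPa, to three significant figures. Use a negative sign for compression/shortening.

-62.1 MPa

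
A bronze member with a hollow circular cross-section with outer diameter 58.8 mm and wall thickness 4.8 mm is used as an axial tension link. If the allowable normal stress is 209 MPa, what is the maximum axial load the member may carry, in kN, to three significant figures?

A = 814.3 mm².
P_max = σ_allow · A = 209 · 814.3 = 170200 N = 170.2 kN.

170 kN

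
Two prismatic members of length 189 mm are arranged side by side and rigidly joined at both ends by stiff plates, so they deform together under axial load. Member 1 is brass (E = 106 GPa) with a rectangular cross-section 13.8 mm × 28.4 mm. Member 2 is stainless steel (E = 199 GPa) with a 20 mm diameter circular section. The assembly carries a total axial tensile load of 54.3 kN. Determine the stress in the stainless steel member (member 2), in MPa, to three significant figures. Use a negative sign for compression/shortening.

A_1 = 391.9 mm².
A_2 = 314.2 mm².
Equal strain + equilibrium ⇒ each member carries load in proportion to AE: A₁E₁ = 41540000 N, A₂E₂ = 62520000 N, ΣAE = 104100000 N.
σ₂ = P·E₂/ΣAE = 54300·199000/104100000 = 103.8 MPa.

104 MPa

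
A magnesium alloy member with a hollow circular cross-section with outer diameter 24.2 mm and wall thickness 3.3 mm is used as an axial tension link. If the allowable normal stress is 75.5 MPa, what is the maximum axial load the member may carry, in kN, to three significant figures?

A = 216.7 mm².
P_max = σ_allow · A = 75.5 · 216.7 = 16360 N = 16.36 kN.

16.4 kN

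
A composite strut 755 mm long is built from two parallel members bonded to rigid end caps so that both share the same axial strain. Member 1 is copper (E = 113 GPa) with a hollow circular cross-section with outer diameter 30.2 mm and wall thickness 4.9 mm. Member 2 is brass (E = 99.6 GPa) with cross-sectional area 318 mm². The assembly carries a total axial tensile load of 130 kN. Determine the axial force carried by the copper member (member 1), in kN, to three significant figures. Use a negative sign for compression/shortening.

A_1 = 389.5 mm².
Equal strain + equilibrium ⇒ each member carries load in proportion to AE: A₁E₁ = 44010000 N, A₂E₂ = 31670000 N, ΣAE = 75680000 N.
F₁ = P·A₁E₁/ΣAE = 130000·44010000/75680000 = 75600 N.

75.6 kN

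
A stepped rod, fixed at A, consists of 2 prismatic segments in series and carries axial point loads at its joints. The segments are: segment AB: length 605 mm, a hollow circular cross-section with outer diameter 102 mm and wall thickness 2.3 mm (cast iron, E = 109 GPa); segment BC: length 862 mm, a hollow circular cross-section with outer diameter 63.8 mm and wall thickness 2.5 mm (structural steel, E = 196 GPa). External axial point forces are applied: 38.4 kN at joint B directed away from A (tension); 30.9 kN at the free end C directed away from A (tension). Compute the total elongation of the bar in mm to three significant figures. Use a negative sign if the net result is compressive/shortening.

0.816 mm

Internal axial forces (sectioning from the free end, tension +): N_BC = 30.9 kN, N_AB = 69.3 kN.
A_AB = 720.4 mm².
A_BC = 481.4 mm².
δ_AB = 69300·605/(720.4·109000) = 0.5339 mm
δ_BC = 30900·862/(481.4·196000) = 0.2823 mm
δ = Σδ_i = 0.8162 mm.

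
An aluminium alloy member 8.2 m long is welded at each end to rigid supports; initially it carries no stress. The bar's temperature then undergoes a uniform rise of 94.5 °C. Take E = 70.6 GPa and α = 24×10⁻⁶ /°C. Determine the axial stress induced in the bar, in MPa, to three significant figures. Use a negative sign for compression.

-160 MPa

Free thermal expansion αLΔT = 24e-6 · 8200 · 94.5 = 18.6 mm.
The walls impose strain ε = −(18.6)/8200 = -2.2680e-03; σ = Eε = 70600 · -2.2680e-03 = -160.1 MPa.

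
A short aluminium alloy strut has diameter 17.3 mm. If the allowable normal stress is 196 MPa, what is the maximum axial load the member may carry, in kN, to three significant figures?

A = 235.1 mm².
P_max = σ_allow · A = 196 · 235.1 = 46070 N = 46.07 kN.

46.1 kN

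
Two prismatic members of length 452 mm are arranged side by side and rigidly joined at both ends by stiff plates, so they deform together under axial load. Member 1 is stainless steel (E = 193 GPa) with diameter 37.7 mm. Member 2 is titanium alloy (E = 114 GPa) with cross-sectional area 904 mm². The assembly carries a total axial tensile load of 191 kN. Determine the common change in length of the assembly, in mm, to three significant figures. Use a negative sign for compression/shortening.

0.271 mm

A_1 = 1116 mm².
Equal strain + equilibrium ⇒ each member carries load in proportion to AE: A₁E₁ = 215400000 N, A₂E₂ = 103100000 N, ΣAE = 318500000 N.
δ = PL/ΣAE = 191000·452/318500000 = 0.2711 mm.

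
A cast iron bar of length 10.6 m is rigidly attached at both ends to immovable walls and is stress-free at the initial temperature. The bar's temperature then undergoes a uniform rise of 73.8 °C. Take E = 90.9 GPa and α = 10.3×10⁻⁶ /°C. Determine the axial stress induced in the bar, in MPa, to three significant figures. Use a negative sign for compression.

Free thermal expansion αLΔT = 10.3e-6 · 10600 · 73.8 = 8.057 mm.
The walls impose strain ε = −(8.057)/10600 = -7.6014e-04; σ = Eε = 90900 · -7.6014e-04 = -69.1 MPa.

-69.1 MPa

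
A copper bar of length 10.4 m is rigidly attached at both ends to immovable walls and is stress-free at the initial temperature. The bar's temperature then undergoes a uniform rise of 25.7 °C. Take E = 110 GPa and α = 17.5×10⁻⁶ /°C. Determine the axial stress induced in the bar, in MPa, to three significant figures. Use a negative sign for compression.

-49.5 MPa

Free thermal expansion αLΔT = 17.5e-6 · 10400 · 25.7 = 4.677 mm.
The walls impose strain ε = −(4.677)/10400 = -4.4975e-04; σ = Eε = 110000 · -4.4975e-04 = -49.47 MPa.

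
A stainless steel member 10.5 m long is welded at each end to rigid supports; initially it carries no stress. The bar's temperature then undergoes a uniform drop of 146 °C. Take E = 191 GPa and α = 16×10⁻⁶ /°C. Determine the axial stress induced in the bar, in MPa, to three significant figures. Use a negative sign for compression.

446 MPa

Free thermal expansion αLΔT = 16e-6 · 10500 · -146 = -24.53 mm.
The walls impose strain ε = −(-24.53)/10500 = 2.3360e-03; σ = Eε = 191000 · 2.3360e-03 = 446.2 MPa.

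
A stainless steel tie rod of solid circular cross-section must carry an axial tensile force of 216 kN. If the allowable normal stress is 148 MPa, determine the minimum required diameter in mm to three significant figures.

43.1 mm

Required area A ≥ P/σ_allow = 216000/148 = 1459 mm².
For a solid circular section, d ≥ √(4A/π) = 43.11 mm.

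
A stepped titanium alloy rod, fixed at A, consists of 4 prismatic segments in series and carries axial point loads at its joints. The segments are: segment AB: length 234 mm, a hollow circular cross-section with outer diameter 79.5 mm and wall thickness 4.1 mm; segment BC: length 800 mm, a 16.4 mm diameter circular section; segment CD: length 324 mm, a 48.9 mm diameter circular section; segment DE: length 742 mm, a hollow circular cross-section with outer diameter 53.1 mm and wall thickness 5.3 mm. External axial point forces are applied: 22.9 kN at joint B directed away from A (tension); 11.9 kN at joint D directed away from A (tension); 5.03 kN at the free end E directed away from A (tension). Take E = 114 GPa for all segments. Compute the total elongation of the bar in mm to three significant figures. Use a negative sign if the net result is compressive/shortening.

0.713 mm

Internal axial forces (sectioning from the free end, tension +): N_DE = 5.03 kN, N_CD = 16.93 kN, N_BC = 16.93 kN, N_AB = 39.83 kN.
A_AB = 971.2 mm².
A_BC = 211.2 mm².
A_CD = 1878 mm².
A_DE = 795.9 mm².
δ_AB = 39830·234/(971.2·114000) = 0.08418 mm
δ_BC = 16930·800/(211.2·114000) = 0.5624 mm
δ_CD = 16930·324/(1878·114000) = 0.02562 mm
δ_DE = 5030·742/(795.9·114000) = 0.04114 mm
δ = Σδ_i = 0.7134 mm.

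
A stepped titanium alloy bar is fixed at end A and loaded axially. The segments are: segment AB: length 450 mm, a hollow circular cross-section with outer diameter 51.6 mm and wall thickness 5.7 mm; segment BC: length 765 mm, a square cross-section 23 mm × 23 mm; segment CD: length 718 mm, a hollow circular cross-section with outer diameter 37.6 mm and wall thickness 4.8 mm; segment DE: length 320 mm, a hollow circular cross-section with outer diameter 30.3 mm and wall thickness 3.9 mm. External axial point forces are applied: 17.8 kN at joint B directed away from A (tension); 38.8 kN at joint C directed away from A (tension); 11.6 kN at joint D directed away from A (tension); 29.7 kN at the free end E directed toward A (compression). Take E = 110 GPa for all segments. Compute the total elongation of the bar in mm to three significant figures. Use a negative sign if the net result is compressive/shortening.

-0.0422 mm

Internal axial forces (sectioning from the free end, tension +): N_DE = -29.7 kN, N_CD = -18.1 kN, N_BC = 20.7 kN, N_AB = 38.5 kN.
A_AB = 821.9 mm².
A_BC = 529 mm².
A_CD = 494.6 mm².
A_DE = 323.5 mm².
δ_AB = 38500·450/(821.9·110000) = 0.1916 mm
δ_BC = 20700·765/(529·110000) = 0.2721 mm
δ_CD = -18100·718/(494.6·110000) = -0.2389 mm
δ_DE = -29700·320/(323.5·110000) = -0.2671 mm
δ = Σδ_i = -0.04222 mm.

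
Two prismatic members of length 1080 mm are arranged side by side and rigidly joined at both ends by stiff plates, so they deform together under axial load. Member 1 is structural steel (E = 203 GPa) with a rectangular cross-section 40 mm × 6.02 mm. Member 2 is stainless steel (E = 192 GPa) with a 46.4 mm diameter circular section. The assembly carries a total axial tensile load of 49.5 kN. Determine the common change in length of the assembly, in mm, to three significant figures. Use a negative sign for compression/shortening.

0.143 mm

A_1 = 240.8 mm².
A_2 = 1691 mm².
Equal strain + equilibrium ⇒ each member carries load in proportion to AE: A₁E₁ = 48880000 N, A₂E₂ = 324700000 N, ΣAE = 373500000 N.
δ = PL/ΣAE = 49500·1080/373500000 = 0.1431 mm.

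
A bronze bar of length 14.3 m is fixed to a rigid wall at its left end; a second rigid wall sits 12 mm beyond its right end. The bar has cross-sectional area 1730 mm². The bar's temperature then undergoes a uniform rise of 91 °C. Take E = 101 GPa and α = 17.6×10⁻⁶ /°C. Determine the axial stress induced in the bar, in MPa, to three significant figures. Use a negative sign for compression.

-77.0 MPa

Free thermal expansion αLΔT = 17.6e-6 · 14300 · 91 = 22.9 mm.
The walls engage after the gap closes; constrained expansion = 22.9 − 12 = 10.9 mm.
The walls impose strain ε = −(10.9)/14300 = -7.6244e-04; σ = Eε = 101000 · -7.6244e-04 = -77.01 MPa.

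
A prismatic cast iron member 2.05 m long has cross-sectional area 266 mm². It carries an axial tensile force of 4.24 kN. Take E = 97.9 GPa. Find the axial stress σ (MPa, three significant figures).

15.9 MPa

σ = N/A = 4240/266 = 15.94 MPa.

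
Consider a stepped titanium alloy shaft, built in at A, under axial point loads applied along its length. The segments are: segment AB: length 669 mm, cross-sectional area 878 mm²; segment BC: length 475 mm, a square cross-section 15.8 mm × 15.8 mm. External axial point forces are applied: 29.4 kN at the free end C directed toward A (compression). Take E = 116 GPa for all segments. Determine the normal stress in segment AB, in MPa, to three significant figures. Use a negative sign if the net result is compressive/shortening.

-33.5 MPa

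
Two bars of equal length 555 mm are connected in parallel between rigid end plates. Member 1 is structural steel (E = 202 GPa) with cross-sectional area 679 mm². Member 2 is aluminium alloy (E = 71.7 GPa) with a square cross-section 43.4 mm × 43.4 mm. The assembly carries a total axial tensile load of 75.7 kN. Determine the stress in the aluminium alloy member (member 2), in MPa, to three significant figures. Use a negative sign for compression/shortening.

A_2 = 1884 mm².
Equal strain + equilibrium ⇒ each member carries load in proportion to AE: A₁E₁ = 137200000 N, A₂E₂ = 135100000 N, ΣAE = 272200000 N.
σ₂ = P·E₂/ΣAE = 75700·71700/272200000 = 19.94 MPa.

19.9 MPa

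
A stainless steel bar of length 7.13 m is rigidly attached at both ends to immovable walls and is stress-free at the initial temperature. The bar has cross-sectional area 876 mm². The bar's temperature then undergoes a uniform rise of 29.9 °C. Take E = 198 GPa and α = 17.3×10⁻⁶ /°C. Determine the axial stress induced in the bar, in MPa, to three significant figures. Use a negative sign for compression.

-102 MPa

Free thermal expansion αLΔT = 17.3e-6 · 7130 · 29.9 = 3.688 mm.
The walls impose strain ε = −(3.688)/7130 = -5.1727e-04; σ = Eε = 198000 · -5.1727e-04 = -102.4 MPa.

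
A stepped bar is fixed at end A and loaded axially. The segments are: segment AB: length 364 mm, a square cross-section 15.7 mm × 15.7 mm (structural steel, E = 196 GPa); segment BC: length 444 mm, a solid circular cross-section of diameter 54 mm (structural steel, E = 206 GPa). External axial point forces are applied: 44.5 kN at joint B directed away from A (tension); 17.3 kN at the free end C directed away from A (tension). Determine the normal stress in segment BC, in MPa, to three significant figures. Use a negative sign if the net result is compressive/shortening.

Internal axial forces (sectioning from the free end, tension +): N_BC = 17.3 kN, N_AB = 61.8 kN.
A_BC = 2290 mm².
σ_BC = N_BC/A_BC = 17300/2290 = 7.554 MPa.

7.55 MPa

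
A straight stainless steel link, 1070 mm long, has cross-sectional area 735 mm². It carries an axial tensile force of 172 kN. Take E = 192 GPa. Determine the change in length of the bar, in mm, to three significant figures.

δ_mech = NL/(AE) = 172000·1070/(735·192000) = 1.304 mm.

1.30 mm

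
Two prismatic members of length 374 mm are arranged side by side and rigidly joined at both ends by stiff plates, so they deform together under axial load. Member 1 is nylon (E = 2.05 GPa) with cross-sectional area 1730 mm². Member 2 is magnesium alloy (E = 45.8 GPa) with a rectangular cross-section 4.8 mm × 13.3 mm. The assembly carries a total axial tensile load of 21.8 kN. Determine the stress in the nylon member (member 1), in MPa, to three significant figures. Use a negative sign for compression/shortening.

6.91 MPa

A_2 = 63.84 mm².
Equal strain + equilibrium ⇒ each member carries load in proportion to AE: A₁E₁ = 3546000 N, A₂E₂ = 2924000 N, ΣAE = 6470000 N.
σ₁ = P·E₁/ΣAE = 21800·2050/6470000 = 6.907 MPa.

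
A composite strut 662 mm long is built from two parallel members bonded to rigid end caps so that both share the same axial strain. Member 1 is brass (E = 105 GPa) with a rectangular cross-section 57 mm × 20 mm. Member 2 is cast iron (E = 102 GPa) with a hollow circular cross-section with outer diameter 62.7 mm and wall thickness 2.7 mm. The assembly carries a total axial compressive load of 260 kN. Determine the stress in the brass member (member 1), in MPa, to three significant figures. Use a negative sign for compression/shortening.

A_1 = 1140 mm².
A_2 = 508.9 mm².
Equal strain + equilibrium ⇒ each member carries load in proportion to AE: A₁E₁ = 119700000 N, A₂E₂ = 51910000 N, ΣAE = 171600000 N.
σ₁ = P·E₁/ΣAE = -260000·105000/171600000 = -159.1 MPa.

-159 MPa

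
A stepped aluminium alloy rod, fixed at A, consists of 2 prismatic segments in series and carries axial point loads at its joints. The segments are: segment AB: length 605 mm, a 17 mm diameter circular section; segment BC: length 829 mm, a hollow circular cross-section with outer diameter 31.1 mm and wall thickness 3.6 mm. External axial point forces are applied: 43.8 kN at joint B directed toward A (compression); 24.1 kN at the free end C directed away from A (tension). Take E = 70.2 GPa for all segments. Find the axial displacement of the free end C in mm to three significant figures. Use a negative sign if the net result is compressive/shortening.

0.167 mm

Internal axial forces (sectioning from the free end, tension +): N_BC = 24.1 kN, N_AB = -19.7 kN.
A_AB = 227 mm².
A_BC = 311 mm².
δ_AB = -19700·605/(227·70200) = -0.748 mm
δ_BC = 24100·829/(311·70200) = 0.9151 mm
δ = Σδ_i = 0.1671 mm.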